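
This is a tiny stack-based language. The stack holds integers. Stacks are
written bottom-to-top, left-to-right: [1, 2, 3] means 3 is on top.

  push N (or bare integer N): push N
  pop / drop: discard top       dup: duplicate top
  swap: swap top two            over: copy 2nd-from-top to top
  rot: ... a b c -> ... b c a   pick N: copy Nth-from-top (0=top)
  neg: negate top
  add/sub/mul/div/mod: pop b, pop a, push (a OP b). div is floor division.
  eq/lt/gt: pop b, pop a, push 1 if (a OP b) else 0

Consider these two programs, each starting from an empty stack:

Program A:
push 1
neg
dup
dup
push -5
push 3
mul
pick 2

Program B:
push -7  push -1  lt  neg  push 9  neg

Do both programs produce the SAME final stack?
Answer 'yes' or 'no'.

Program A trace:
  After 'push 1': [1]
  After 'neg': [-1]
  After 'dup': [-1, -1]
  After 'dup': [-1, -1, -1]
  After 'push -5': [-1, -1, -1, -5]
  After 'push 3': [-1, -1, -1, -5, 3]
  After 'mul': [-1, -1, -1, -15]
  After 'pick 2': [-1, -1, -1, -15, -1]
Program A final stack: [-1, -1, -1, -15, -1]

Program B trace:
  After 'push -7': [-7]
  After 'push -1': [-7, -1]
  After 'lt': [1]
  After 'neg': [-1]
  After 'push 9': [-1, 9]
  After 'neg': [-1, -9]
Program B final stack: [-1, -9]
Same: no

Answer: no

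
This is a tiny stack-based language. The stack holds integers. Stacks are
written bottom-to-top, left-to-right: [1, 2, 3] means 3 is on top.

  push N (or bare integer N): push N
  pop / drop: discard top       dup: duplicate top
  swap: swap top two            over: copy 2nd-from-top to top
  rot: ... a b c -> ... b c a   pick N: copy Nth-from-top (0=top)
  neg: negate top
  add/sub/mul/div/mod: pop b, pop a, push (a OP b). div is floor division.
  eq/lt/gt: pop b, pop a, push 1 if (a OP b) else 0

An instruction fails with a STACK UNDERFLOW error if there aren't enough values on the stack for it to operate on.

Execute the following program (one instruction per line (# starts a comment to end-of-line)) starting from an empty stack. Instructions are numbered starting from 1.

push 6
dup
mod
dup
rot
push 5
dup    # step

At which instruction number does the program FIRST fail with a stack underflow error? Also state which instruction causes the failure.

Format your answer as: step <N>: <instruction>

Answer: step 5: rot

Derivation:
Step 1 ('push 6'): stack = [6], depth = 1
Step 2 ('dup'): stack = [6, 6], depth = 2
Step 3 ('mod'): stack = [0], depth = 1
Step 4 ('dup'): stack = [0, 0], depth = 2
Step 5 ('rot'): needs 3 value(s) but depth is 2 — STACK UNDERFLOW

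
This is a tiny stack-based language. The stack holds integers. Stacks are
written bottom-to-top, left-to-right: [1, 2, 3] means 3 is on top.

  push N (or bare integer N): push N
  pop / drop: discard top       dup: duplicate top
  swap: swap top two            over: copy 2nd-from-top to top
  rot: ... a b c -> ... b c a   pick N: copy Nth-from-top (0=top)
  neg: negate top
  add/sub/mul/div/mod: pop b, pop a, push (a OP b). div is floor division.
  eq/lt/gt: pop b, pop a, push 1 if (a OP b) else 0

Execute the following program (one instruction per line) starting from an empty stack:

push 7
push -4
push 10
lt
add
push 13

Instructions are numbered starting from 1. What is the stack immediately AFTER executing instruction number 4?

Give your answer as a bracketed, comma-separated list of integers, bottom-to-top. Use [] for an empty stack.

Step 1 ('push 7'): [7]
Step 2 ('push -4'): [7, -4]
Step 3 ('push 10'): [7, -4, 10]
Step 4 ('lt'): [7, 1]

Answer: [7, 1]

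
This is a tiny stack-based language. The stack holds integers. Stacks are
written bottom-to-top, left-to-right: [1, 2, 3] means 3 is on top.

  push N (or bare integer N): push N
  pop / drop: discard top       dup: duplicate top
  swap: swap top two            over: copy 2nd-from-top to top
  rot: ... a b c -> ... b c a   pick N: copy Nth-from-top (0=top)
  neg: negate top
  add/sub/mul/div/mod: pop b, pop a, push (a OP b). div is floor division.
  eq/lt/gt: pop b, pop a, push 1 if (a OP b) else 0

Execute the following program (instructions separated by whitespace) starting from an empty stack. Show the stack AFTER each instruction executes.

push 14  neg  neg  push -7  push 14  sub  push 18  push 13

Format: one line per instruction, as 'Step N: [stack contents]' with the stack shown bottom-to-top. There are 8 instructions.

Step 1: [14]
Step 2: [-14]
Step 3: [14]
Step 4: [14, -7]
Step 5: [14, -7, 14]
Step 6: [14, -21]
Step 7: [14, -21, 18]
Step 8: [14, -21, 18, 13]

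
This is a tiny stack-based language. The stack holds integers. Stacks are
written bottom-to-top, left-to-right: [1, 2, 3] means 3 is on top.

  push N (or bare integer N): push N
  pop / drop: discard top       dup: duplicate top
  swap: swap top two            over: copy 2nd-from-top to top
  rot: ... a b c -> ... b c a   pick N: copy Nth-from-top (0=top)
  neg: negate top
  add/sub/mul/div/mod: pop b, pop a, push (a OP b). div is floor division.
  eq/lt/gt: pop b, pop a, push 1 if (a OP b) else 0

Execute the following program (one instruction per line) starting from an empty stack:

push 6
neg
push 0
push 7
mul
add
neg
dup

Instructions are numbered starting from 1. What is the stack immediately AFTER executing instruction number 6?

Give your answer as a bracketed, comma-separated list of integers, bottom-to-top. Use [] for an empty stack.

Answer: [-6]

Derivation:
Step 1 ('push 6'): [6]
Step 2 ('neg'): [-6]
Step 3 ('push 0'): [-6, 0]
Step 4 ('push 7'): [-6, 0, 7]
Step 5 ('mul'): [-6, 0]
Step 6 ('add'): [-6]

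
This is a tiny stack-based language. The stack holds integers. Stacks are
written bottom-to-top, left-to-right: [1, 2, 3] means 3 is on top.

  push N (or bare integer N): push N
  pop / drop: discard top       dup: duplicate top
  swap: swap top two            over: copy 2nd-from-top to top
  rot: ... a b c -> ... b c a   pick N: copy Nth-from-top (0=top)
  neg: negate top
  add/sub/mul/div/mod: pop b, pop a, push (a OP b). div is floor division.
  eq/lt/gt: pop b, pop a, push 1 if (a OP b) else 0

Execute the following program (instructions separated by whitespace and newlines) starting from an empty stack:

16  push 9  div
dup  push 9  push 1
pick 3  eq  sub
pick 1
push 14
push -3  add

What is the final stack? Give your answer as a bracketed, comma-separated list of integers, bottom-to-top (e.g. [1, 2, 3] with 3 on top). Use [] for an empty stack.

After 'push 16': [16]
After 'push 9': [16, 9]
After 'div': [1]
After 'dup': [1, 1]
After 'push 9': [1, 1, 9]
After 'push 1': [1, 1, 9, 1]
After 'pick 3': [1, 1, 9, 1, 1]
After 'eq': [1, 1, 9, 1]
After 'sub': [1, 1, 8]
After 'pick 1': [1, 1, 8, 1]
After 'push 14': [1, 1, 8, 1, 14]
After 'push -3': [1, 1, 8, 1, 14, -3]
After 'add': [1, 1, 8, 1, 11]

Answer: [1, 1, 8, 1, 11]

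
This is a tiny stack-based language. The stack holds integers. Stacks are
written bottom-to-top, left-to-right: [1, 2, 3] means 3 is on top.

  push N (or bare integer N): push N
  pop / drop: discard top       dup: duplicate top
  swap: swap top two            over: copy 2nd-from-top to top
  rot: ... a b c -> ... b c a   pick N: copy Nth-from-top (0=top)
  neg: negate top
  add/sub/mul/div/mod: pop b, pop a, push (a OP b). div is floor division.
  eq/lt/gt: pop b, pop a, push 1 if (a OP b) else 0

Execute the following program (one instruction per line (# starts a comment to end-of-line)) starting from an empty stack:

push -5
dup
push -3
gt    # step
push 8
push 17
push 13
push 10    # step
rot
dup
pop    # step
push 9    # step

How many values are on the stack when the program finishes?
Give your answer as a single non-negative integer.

After 'push -5': stack = [-5] (depth 1)
After 'dup': stack = [-5, -5] (depth 2)
After 'push -3': stack = [-5, -5, -3] (depth 3)
After 'gt': stack = [-5, 0] (depth 2)
After 'push 8': stack = [-5, 0, 8] (depth 3)
After 'push 17': stack = [-5, 0, 8, 17] (depth 4)
After 'push 13': stack = [-5, 0, 8, 17, 13] (depth 5)
After 'push 10': stack = [-5, 0, 8, 17, 13, 10] (depth 6)
After 'rot': stack = [-5, 0, 8, 13, 10, 17] (depth 6)
After 'dup': stack = [-5, 0, 8, 13, 10, 17, 17] (depth 7)
After 'pop': stack = [-5, 0, 8, 13, 10, 17] (depth 6)
After 'push 9': stack = [-5, 0, 8, 13, 10, 17, 9] (depth 7)

Answer: 7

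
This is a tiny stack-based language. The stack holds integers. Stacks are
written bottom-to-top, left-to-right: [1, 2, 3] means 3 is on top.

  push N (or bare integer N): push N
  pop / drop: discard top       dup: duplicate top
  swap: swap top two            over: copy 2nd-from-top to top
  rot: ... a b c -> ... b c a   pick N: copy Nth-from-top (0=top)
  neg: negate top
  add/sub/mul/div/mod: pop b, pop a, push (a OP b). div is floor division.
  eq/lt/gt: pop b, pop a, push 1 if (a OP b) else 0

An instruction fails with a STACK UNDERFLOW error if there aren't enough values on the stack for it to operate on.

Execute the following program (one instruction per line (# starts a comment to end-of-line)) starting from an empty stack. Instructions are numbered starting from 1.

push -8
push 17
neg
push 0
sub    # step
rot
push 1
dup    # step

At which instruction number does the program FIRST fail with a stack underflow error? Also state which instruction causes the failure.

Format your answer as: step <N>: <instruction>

Answer: step 6: rot

Derivation:
Step 1 ('push -8'): stack = [-8], depth = 1
Step 2 ('push 17'): stack = [-8, 17], depth = 2
Step 3 ('neg'): stack = [-8, -17], depth = 2
Step 4 ('push 0'): stack = [-8, -17, 0], depth = 3
Step 5 ('sub'): stack = [-8, -17], depth = 2
Step 6 ('rot'): needs 3 value(s) but depth is 2 — STACK UNDERFLOW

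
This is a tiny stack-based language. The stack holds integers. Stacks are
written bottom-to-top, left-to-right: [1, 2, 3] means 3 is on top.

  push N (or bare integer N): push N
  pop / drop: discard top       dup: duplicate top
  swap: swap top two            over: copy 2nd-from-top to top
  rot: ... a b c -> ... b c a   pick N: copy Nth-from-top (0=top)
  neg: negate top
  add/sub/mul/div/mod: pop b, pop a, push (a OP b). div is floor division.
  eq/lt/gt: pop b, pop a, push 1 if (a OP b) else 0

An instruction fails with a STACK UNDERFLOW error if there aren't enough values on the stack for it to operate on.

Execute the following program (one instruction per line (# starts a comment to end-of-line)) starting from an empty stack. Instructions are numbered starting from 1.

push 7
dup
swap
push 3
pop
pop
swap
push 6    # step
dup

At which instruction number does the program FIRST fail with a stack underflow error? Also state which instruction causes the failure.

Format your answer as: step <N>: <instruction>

Step 1 ('push 7'): stack = [7], depth = 1
Step 2 ('dup'): stack = [7, 7], depth = 2
Step 3 ('swap'): stack = [7, 7], depth = 2
Step 4 ('push 3'): stack = [7, 7, 3], depth = 3
Step 5 ('pop'): stack = [7, 7], depth = 2
Step 6 ('pop'): stack = [7], depth = 1
Step 7 ('swap'): needs 2 value(s) but depth is 1 — STACK UNDERFLOW

Answer: step 7: swap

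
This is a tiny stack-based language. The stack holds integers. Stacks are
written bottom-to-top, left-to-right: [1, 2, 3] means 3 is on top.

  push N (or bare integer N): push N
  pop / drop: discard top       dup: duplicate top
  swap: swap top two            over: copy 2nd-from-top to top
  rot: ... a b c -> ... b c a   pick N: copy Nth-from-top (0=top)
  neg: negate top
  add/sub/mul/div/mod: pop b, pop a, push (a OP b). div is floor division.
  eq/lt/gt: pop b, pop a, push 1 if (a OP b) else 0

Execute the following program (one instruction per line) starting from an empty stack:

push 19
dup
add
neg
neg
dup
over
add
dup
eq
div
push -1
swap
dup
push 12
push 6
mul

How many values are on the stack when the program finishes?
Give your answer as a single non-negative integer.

Answer: 4

Derivation:
After 'push 19': stack = [19] (depth 1)
After 'dup': stack = [19, 19] (depth 2)
After 'add': stack = [38] (depth 1)
After 'neg': stack = [-38] (depth 1)
After 'neg': stack = [38] (depth 1)
After 'dup': stack = [38, 38] (depth 2)
After 'over': stack = [38, 38, 38] (depth 3)
After 'add': stack = [38, 76] (depth 2)
After 'dup': stack = [38, 76, 76] (depth 3)
After 'eq': stack = [38, 1] (depth 2)
After 'div': stack = [38] (depth 1)
After 'push -1': stack = [38, -1] (depth 2)
After 'swap': stack = [-1, 38] (depth 2)
After 'dup': stack = [-1, 38, 38] (depth 3)
After 'push 12': stack = [-1, 38, 38, 12] (depth 4)
After 'push 6': stack = [-1, 38, 38, 12, 6] (depth 5)
After 'mul': stack = [-1, 38, 38, 72] (depth 4)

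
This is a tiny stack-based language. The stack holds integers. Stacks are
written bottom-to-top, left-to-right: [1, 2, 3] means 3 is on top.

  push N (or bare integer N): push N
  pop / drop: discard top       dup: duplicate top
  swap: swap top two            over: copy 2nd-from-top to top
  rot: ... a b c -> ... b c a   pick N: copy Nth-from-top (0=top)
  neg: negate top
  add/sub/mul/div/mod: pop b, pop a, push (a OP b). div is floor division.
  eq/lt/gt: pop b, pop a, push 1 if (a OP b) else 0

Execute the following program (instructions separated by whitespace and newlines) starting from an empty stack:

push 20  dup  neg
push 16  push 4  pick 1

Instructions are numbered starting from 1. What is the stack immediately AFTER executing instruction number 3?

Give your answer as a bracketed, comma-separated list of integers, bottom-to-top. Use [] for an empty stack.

Answer: [20, -20]

Derivation:
Step 1 ('push 20'): [20]
Step 2 ('dup'): [20, 20]
Step 3 ('neg'): [20, -20]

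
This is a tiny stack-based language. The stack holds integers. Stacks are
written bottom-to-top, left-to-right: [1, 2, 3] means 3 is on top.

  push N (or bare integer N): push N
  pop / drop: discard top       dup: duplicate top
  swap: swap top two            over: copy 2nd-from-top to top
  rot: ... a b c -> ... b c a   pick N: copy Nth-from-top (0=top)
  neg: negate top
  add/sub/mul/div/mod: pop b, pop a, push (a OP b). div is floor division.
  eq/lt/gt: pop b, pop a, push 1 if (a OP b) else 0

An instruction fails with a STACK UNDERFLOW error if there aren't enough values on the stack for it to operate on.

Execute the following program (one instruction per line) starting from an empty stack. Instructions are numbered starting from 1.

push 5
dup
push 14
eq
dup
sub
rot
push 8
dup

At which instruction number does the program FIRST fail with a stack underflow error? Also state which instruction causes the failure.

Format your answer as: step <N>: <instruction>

Answer: step 7: rot

Derivation:
Step 1 ('push 5'): stack = [5], depth = 1
Step 2 ('dup'): stack = [5, 5], depth = 2
Step 3 ('push 14'): stack = [5, 5, 14], depth = 3
Step 4 ('eq'): stack = [5, 0], depth = 2
Step 5 ('dup'): stack = [5, 0, 0], depth = 3
Step 6 ('sub'): stack = [5, 0], depth = 2
Step 7 ('rot'): needs 3 value(s) but depth is 2 — STACK UNDERFLOW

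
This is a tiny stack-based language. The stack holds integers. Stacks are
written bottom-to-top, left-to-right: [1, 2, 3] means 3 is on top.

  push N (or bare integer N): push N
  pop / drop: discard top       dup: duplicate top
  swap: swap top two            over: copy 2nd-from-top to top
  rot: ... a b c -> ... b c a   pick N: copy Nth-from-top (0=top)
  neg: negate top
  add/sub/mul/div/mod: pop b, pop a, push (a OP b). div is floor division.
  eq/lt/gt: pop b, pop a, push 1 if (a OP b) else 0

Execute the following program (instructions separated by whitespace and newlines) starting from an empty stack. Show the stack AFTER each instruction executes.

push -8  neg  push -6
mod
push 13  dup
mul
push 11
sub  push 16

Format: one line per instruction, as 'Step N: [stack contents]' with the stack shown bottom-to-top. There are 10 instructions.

Step 1: [-8]
Step 2: [8]
Step 3: [8, -6]
Step 4: [-4]
Step 5: [-4, 13]
Step 6: [-4, 13, 13]
Step 7: [-4, 169]
Step 8: [-4, 169, 11]
Step 9: [-4, 158]
Step 10: [-4, 158, 16]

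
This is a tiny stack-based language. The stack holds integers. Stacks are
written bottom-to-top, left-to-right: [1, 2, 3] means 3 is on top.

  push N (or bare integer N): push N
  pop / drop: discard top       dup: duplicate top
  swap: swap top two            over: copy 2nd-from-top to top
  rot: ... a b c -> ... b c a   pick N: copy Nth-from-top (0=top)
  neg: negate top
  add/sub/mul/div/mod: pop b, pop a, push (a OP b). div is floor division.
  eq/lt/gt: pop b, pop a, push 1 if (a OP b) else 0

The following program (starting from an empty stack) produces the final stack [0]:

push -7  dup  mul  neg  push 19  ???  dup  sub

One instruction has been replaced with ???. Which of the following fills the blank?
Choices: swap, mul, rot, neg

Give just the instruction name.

Answer: mul

Derivation:
Stack before ???: [-49, 19]
Stack after ???:  [-931]
Checking each choice:
  swap: produces [19, 0]
  mul: MATCH
  rot: stack underflow (need 3, have 2)
  neg: produces [-49, 0]


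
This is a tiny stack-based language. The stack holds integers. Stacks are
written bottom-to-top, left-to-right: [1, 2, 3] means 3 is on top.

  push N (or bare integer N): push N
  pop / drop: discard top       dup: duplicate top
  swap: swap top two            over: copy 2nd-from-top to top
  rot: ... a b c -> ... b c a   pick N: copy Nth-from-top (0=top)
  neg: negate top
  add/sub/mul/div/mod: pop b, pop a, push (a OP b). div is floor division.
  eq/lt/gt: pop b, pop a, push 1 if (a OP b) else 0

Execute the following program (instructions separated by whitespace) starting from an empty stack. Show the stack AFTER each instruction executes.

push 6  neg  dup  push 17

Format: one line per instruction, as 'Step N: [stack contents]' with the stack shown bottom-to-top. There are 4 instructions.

Step 1: [6]
Step 2: [-6]
Step 3: [-6, -6]
Step 4: [-6, -6, 17]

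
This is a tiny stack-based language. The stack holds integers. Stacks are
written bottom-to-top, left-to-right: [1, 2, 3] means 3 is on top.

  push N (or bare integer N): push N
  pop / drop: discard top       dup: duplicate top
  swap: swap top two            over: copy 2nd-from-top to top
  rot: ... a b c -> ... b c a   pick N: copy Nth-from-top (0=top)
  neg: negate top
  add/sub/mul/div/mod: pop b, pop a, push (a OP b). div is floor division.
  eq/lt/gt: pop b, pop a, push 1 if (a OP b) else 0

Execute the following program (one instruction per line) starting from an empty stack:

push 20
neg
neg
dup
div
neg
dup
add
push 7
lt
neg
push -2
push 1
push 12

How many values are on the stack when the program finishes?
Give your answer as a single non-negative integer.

After 'push 20': stack = [20] (depth 1)
After 'neg': stack = [-20] (depth 1)
After 'neg': stack = [20] (depth 1)
After 'dup': stack = [20, 20] (depth 2)
After 'div': stack = [1] (depth 1)
After 'neg': stack = [-1] (depth 1)
After 'dup': stack = [-1, -1] (depth 2)
After 'add': stack = [-2] (depth 1)
After 'push 7': stack = [-2, 7] (depth 2)
After 'lt': stack = [1] (depth 1)
After 'neg': stack = [-1] (depth 1)
After 'push -2': stack = [-1, -2] (depth 2)
After 'push 1': stack = [-1, -2, 1] (depth 3)
After 'push 12': stack = [-1, -2, 1, 12] (depth 4)

Answer: 4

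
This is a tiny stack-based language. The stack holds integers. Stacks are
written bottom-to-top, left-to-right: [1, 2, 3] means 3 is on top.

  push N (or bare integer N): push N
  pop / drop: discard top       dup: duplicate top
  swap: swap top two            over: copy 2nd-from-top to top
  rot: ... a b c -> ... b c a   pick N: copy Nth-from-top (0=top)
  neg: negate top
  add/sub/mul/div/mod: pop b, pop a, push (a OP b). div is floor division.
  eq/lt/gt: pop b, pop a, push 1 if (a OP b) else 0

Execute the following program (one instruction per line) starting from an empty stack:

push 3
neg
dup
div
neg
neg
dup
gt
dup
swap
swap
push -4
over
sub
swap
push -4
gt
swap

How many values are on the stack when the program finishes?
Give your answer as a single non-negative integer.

Answer: 3

Derivation:
After 'push 3': stack = [3] (depth 1)
After 'neg': stack = [-3] (depth 1)
After 'dup': stack = [-3, -3] (depth 2)
After 'div': stack = [1] (depth 1)
After 'neg': stack = [-1] (depth 1)
After 'neg': stack = [1] (depth 1)
After 'dup': stack = [1, 1] (depth 2)
After 'gt': stack = [0] (depth 1)
After 'dup': stack = [0, 0] (depth 2)
After 'swap': stack = [0, 0] (depth 2)
After 'swap': stack = [0, 0] (depth 2)
After 'push -4': stack = [0, 0, -4] (depth 3)
After 'over': stack = [0, 0, -4, 0] (depth 4)
After 'sub': stack = [0, 0, -4] (depth 3)
After 'swap': stack = [0, -4, 0] (depth 3)
After 'push -4': stack = [0, -4, 0, -4] (depth 4)
After 'gt': stack = [0, -4, 1] (depth 3)
After 'swap': stack = [0, 1, -4] (depth 3)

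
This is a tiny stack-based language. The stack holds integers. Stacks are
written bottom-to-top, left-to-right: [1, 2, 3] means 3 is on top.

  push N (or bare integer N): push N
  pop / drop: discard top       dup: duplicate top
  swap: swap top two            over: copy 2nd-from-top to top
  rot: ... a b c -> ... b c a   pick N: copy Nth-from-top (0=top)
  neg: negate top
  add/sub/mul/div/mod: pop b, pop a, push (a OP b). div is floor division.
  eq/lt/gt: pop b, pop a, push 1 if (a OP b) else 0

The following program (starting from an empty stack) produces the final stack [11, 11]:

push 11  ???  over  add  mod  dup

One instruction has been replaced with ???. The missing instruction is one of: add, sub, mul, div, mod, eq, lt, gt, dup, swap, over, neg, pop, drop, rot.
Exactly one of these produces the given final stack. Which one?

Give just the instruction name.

Answer: dup

Derivation:
Stack before ???: [11]
Stack after ???:  [11, 11]
The instruction that transforms [11] -> [11, 11] is: dup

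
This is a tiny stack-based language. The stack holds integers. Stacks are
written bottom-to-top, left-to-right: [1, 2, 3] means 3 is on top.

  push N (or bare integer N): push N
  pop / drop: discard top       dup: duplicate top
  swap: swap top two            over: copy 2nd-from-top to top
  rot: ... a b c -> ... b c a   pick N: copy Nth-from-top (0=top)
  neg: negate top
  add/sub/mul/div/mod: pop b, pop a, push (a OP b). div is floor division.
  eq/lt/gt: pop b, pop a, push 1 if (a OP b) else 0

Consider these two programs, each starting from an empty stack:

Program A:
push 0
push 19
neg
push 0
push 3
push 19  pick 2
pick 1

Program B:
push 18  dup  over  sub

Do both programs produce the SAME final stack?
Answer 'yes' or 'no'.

Answer: no

Derivation:
Program A trace:
  After 'push 0': [0]
  After 'push 19': [0, 19]
  After 'neg': [0, -19]
  After 'push 0': [0, -19, 0]
  After 'push 3': [0, -19, 0, 3]
  After 'push 19': [0, -19, 0, 3, 19]
  After 'pick 2': [0, -19, 0, 3, 19, 0]
  After 'pick 1': [0, -19, 0, 3, 19, 0, 19]
Program A final stack: [0, -19, 0, 3, 19, 0, 19]

Program B trace:
  After 'push 18': [18]
  After 'dup': [18, 18]
  After 'over': [18, 18, 18]
  After 'sub': [18, 0]
Program B final stack: [18, 0]
Same: no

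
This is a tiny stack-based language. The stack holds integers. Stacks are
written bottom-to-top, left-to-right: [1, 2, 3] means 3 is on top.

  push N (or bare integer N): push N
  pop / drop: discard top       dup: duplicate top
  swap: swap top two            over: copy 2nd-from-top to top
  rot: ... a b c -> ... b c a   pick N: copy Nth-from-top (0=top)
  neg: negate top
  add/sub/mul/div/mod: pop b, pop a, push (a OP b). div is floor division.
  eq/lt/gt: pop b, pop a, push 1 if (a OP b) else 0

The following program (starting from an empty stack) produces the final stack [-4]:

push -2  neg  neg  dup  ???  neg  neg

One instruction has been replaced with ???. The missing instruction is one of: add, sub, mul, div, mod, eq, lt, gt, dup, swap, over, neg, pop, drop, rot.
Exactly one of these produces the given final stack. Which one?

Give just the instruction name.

Answer: add

Derivation:
Stack before ???: [-2, -2]
Stack after ???:  [-4]
The instruction that transforms [-2, -2] -> [-4] is: add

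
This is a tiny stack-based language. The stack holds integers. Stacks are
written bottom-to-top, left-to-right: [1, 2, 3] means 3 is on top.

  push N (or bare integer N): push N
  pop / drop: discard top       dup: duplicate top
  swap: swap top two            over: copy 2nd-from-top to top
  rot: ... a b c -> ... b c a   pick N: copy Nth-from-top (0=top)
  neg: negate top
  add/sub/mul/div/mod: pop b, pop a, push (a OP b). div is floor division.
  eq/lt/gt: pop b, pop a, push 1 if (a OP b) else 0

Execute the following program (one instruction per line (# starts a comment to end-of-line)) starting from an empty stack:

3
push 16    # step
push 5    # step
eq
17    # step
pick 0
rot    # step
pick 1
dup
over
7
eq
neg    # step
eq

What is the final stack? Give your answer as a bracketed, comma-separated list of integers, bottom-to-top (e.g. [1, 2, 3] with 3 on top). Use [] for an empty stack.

After 'push 3': [3]
After 'push 16': [3, 16]
After 'push 5': [3, 16, 5]
After 'eq': [3, 0]
After 'push 17': [3, 0, 17]
After 'pick 0': [3, 0, 17, 17]
After 'rot': [3, 17, 17, 0]
After 'pick 1': [3, 17, 17, 0, 17]
After 'dup': [3, 17, 17, 0, 17, 17]
After 'over': [3, 17, 17, 0, 17, 17, 17]
After 'push 7': [3, 17, 17, 0, 17, 17, 17, 7]
After 'eq': [3, 17, 17, 0, 17, 17, 0]
After 'neg': [3, 17, 17, 0, 17, 17, 0]
After 'eq': [3, 17, 17, 0, 17, 0]

Answer: [3, 17, 17, 0, 17, 0]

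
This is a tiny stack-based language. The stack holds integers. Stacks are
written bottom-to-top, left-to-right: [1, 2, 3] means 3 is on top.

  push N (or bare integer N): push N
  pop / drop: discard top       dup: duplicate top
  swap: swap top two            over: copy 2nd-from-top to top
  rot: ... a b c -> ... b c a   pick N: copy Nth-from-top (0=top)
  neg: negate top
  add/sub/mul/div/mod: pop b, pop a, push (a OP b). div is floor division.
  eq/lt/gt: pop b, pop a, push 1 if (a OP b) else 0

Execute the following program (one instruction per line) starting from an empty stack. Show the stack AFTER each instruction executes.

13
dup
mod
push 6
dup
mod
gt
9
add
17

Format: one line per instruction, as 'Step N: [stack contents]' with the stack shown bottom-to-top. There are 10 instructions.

Step 1: [13]
Step 2: [13, 13]
Step 3: [0]
Step 4: [0, 6]
Step 5: [0, 6, 6]
Step 6: [0, 0]
Step 7: [0]
Step 8: [0, 9]
Step 9: [9]
Step 10: [9, 17]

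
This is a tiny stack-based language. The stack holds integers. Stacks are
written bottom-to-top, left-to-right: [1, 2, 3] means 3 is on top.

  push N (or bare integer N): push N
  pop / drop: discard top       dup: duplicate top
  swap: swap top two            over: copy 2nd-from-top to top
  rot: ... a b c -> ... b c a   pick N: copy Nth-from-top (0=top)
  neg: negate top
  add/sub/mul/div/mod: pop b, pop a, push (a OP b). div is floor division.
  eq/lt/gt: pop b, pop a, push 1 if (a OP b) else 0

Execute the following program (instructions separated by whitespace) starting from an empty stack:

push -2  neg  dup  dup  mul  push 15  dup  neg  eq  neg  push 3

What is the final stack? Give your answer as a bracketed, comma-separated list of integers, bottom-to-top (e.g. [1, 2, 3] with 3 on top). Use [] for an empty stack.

Answer: [2, 4, 0, 3]

Derivation:
After 'push -2': [-2]
After 'neg': [2]
After 'dup': [2, 2]
After 'dup': [2, 2, 2]
After 'mul': [2, 4]
After 'push 15': [2, 4, 15]
After 'dup': [2, 4, 15, 15]
After 'neg': [2, 4, 15, -15]
After 'eq': [2, 4, 0]
After 'neg': [2, 4, 0]
After 'push 3': [2, 4, 0, 3]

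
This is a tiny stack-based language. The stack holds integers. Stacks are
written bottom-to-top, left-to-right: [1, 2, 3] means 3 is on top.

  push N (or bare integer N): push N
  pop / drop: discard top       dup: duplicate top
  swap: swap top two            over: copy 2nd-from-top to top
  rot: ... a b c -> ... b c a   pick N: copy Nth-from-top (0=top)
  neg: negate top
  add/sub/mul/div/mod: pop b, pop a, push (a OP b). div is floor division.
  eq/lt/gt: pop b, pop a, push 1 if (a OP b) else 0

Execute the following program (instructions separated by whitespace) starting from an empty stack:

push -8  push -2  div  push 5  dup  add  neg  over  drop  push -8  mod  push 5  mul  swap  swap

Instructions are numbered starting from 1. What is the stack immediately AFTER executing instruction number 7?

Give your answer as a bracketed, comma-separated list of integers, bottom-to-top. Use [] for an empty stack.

Step 1 ('push -8'): [-8]
Step 2 ('push -2'): [-8, -2]
Step 3 ('div'): [4]
Step 4 ('push 5'): [4, 5]
Step 5 ('dup'): [4, 5, 5]
Step 6 ('add'): [4, 10]
Step 7 ('neg'): [4, -10]

Answer: [4, -10]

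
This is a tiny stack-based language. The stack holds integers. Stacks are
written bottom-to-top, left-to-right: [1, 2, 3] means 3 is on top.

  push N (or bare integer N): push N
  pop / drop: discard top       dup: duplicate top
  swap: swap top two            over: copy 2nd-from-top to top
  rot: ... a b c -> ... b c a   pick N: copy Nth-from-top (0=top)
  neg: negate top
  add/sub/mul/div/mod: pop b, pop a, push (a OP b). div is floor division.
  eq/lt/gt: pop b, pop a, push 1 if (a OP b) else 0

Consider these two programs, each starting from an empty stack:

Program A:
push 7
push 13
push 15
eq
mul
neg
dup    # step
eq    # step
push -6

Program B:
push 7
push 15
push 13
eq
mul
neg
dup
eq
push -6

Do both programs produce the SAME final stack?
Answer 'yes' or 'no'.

Answer: yes

Derivation:
Program A trace:
  After 'push 7': [7]
  After 'push 13': [7, 13]
  After 'push 15': [7, 13, 15]
  After 'eq': [7, 0]
  After 'mul': [0]
  After 'neg': [0]
  After 'dup': [0, 0]
  After 'eq': [1]
  After 'push -6': [1, -6]
Program A final stack: [1, -6]

Program B trace:
  After 'push 7': [7]
  After 'push 15': [7, 15]
  After 'push 13': [7, 15, 13]
  After 'eq': [7, 0]
  After 'mul': [0]
  After 'neg': [0]
  After 'dup': [0, 0]
  After 'eq': [1]
  After 'push -6': [1, -6]
Program B final stack: [1, -6]
Same: yes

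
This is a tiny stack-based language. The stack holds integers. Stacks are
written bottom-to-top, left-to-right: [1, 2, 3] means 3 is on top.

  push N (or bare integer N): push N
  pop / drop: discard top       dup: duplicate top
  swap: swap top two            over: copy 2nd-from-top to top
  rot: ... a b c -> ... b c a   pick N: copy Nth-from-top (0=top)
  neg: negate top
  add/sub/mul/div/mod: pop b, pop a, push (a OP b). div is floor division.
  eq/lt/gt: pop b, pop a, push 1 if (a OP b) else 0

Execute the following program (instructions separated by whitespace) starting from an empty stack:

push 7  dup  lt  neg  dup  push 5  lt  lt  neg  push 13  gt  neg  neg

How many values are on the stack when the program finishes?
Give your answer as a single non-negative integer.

After 'push 7': stack = [7] (depth 1)
After 'dup': stack = [7, 7] (depth 2)
After 'lt': stack = [0] (depth 1)
After 'neg': stack = [0] (depth 1)
After 'dup': stack = [0, 0] (depth 2)
After 'push 5': stack = [0, 0, 5] (depth 3)
After 'lt': stack = [0, 1] (depth 2)
After 'lt': stack = [1] (depth 1)
After 'neg': stack = [-1] (depth 1)
After 'push 13': stack = [-1, 13] (depth 2)
After 'gt': stack = [0] (depth 1)
After 'neg': stack = [0] (depth 1)
After 'neg': stack = [0] (depth 1)

Answer: 1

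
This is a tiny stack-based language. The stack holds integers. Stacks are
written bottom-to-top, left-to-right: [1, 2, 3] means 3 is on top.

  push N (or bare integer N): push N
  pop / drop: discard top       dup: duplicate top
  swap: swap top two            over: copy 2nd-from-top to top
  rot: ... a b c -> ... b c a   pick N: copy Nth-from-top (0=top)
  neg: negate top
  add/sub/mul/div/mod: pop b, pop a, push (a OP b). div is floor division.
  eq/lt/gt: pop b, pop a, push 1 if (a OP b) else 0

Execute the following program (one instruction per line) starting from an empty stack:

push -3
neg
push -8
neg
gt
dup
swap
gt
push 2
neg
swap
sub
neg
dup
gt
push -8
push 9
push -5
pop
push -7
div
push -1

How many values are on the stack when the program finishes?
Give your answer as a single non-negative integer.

Answer: 4

Derivation:
After 'push -3': stack = [-3] (depth 1)
After 'neg': stack = [3] (depth 1)
After 'push -8': stack = [3, -8] (depth 2)
After 'neg': stack = [3, 8] (depth 2)
After 'gt': stack = [0] (depth 1)
After 'dup': stack = [0, 0] (depth 2)
After 'swap': stack = [0, 0] (depth 2)
After 'gt': stack = [0] (depth 1)
After 'push 2': stack = [0, 2] (depth 2)
After 'neg': stack = [0, -2] (depth 2)
  ...
After 'neg': stack = [2] (depth 1)
After 'dup': stack = [2, 2] (depth 2)
After 'gt': stack = [0] (depth 1)
After 'push -8': stack = [0, -8] (depth 2)
After 'push 9': stack = [0, -8, 9] (depth 3)
After 'push -5': stack = [0, -8, 9, -5] (depth 4)
After 'pop': stack = [0, -8, 9] (depth 3)
After 'push -7': stack = [0, -8, 9, -7] (depth 4)
After 'div': stack = [0, -8, -2] (depth 3)
After 'push -1': stack = [0, -8, -2, -1] (depth 4)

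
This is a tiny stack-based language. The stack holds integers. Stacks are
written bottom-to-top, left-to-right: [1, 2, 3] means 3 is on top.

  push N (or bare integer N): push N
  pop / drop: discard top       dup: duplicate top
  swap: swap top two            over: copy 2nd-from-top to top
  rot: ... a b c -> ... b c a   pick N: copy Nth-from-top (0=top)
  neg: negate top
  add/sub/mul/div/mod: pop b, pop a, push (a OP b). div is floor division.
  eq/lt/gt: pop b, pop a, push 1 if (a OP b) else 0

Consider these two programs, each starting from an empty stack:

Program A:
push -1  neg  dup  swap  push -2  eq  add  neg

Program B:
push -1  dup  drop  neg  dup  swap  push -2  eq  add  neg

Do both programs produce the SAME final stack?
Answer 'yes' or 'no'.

Answer: yes

Derivation:
Program A trace:
  After 'push -1': [-1]
  After 'neg': [1]
  After 'dup': [1, 1]
  After 'swap': [1, 1]
  After 'push -2': [1, 1, -2]
  After 'eq': [1, 0]
  After 'add': [1]
  After 'neg': [-1]
Program A final stack: [-1]

Program B trace:
  After 'push -1': [-1]
  After 'dup': [-1, -1]
  After 'drop': [-1]
  After 'neg': [1]
  After 'dup': [1, 1]
  After 'swap': [1, 1]
  After 'push -2': [1, 1, -2]
  After 'eq': [1, 0]
  After 'add': [1]
  After 'neg': [-1]
Program B final stack: [-1]
Same: yes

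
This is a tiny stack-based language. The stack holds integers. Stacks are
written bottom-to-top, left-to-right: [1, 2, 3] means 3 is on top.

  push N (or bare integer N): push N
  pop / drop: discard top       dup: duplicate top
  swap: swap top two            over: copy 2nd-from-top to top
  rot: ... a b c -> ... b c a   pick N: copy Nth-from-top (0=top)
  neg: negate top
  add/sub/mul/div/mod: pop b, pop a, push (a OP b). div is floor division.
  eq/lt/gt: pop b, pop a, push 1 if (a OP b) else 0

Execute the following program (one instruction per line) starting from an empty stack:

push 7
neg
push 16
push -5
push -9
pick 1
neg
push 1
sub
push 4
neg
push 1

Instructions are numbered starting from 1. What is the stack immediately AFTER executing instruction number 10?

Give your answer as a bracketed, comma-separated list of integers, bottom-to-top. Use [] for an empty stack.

Answer: [-7, 16, -5, -9, 4, 4]

Derivation:
Step 1 ('push 7'): [7]
Step 2 ('neg'): [-7]
Step 3 ('push 16'): [-7, 16]
Step 4 ('push -5'): [-7, 16, -5]
Step 5 ('push -9'): [-7, 16, -5, -9]
Step 6 ('pick 1'): [-7, 16, -5, -9, -5]
Step 7 ('neg'): [-7, 16, -5, -9, 5]
Step 8 ('push 1'): [-7, 16, -5, -9, 5, 1]
Step 9 ('sub'): [-7, 16, -5, -9, 4]
Step 10 ('push 4'): [-7, 16, -5, -9, 4, 4]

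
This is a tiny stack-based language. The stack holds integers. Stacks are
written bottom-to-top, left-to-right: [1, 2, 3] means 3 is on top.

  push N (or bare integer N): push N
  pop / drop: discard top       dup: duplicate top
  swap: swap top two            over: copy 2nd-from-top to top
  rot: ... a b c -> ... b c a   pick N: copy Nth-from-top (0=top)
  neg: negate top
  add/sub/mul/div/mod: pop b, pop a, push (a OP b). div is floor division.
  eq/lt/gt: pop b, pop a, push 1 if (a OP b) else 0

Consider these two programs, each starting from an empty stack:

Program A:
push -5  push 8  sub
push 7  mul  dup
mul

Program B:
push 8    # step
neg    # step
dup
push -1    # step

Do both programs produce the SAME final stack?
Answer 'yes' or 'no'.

Program A trace:
  After 'push -5': [-5]
  After 'push 8': [-5, 8]
  After 'sub': [-13]
  After 'push 7': [-13, 7]
  After 'mul': [-91]
  After 'dup': [-91, -91]
  After 'mul': [8281]
Program A final stack: [8281]

Program B trace:
  After 'push 8': [8]
  After 'neg': [-8]
  After 'dup': [-8, -8]
  After 'push -1': [-8, -8, -1]
Program B final stack: [-8, -8, -1]
Same: no

Answer: no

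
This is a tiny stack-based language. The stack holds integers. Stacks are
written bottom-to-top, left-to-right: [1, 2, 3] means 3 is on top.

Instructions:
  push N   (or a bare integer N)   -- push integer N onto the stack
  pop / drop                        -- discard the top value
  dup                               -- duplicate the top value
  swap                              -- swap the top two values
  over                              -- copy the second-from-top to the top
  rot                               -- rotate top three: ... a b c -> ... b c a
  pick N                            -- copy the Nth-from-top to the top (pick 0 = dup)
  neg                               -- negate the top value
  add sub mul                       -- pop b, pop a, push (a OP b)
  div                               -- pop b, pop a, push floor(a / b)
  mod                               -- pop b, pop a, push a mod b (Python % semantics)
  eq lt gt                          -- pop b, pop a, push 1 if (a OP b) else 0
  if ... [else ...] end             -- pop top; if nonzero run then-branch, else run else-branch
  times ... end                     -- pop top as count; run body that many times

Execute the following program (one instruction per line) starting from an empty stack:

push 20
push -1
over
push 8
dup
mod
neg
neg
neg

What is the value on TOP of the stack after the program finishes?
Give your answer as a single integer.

After 'push 20': [20]
After 'push -1': [20, -1]
After 'over': [20, -1, 20]
After 'push 8': [20, -1, 20, 8]
After 'dup': [20, -1, 20, 8, 8]
After 'mod': [20, -1, 20, 0]
After 'neg': [20, -1, 20, 0]
After 'neg': [20, -1, 20, 0]
After 'neg': [20, -1, 20, 0]

Answer: 0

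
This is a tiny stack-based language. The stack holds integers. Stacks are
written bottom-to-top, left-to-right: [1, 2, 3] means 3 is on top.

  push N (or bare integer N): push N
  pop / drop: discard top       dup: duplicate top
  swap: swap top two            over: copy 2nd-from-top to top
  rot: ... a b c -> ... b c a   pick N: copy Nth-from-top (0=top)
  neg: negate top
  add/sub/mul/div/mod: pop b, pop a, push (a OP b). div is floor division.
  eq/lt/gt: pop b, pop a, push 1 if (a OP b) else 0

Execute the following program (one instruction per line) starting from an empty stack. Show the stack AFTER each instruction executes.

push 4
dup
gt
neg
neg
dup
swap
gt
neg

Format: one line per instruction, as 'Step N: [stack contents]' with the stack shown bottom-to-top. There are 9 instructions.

Step 1: [4]
Step 2: [4, 4]
Step 3: [0]
Step 4: [0]
Step 5: [0]
Step 6: [0, 0]
Step 7: [0, 0]
Step 8: [0]
Step 9: [0]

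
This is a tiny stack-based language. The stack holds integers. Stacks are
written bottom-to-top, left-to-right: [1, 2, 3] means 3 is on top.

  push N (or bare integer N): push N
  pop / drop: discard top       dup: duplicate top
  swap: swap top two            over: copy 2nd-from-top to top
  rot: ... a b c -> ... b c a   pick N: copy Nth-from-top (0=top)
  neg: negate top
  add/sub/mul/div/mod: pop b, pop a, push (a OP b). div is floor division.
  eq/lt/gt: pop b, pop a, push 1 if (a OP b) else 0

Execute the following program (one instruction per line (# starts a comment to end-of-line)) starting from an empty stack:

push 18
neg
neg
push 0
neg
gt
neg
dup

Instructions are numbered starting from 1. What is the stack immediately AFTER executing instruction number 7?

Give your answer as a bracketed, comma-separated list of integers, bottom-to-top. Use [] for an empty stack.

Answer: [-1]

Derivation:
Step 1 ('push 18'): [18]
Step 2 ('neg'): [-18]
Step 3 ('neg'): [18]
Step 4 ('push 0'): [18, 0]
Step 5 ('neg'): [18, 0]
Step 6 ('gt'): [1]
Step 7 ('neg'): [-1]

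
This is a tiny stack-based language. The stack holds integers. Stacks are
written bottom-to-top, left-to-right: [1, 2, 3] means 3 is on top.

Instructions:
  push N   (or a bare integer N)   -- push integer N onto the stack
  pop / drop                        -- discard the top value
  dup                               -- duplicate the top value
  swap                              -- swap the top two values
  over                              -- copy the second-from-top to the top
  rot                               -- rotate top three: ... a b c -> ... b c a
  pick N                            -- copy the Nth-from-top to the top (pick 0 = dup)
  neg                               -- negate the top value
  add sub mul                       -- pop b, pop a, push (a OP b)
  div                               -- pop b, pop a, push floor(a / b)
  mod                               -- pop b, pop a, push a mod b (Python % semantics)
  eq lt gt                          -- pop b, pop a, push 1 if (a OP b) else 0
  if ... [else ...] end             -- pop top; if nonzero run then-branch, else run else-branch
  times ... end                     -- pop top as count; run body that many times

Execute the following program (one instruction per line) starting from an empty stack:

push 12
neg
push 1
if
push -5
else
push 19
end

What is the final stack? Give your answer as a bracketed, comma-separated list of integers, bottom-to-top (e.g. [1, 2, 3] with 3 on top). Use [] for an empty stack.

Answer: [-12, -5]

Derivation:
After 'push 12': [12]
After 'neg': [-12]
After 'push 1': [-12, 1]
After 'if': [-12]
After 'push -5': [-12, -5]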